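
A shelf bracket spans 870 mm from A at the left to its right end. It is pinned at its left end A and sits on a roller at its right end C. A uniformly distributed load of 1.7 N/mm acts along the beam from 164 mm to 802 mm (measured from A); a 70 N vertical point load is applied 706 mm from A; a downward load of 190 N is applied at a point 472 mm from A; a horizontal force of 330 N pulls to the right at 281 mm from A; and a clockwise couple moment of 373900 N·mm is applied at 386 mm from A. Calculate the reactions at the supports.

A_x = -330.0 N, A_y = 152.8 N, C_y = 1192 N

Resultant of the distributed load: 1.7 × 638 = 1084.6 N at 483 mm from A.
ΣM about A: C_y·870 − (1.7·638)·483 − 70·706 − 190·472 − 373900 = 0 → C_y = 1036861.8/870 = 1191.8 ≈ 1192 N.
ΣF_y = 0: A_y + 1191.8 − 1.7·638 − 70 − 190 = 0 → A_y = 152.8 N.
ΣF_x = 0: A_x + 330 = 0 → A_x = -330.0 N.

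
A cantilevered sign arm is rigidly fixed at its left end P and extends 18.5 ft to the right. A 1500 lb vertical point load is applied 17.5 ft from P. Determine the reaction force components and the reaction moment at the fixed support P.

ΣF_x = 0: P_x = 0.
ΣF_y = 0: P_y − 1500 = 0 → P_y = 1500 lb.
ΣM about P: M_P − 1500·17.5 = 0 → M_P = 26250 lb·ft.

P_x = 0, P_y = 1500 lb, M_P = 26250 lb·ft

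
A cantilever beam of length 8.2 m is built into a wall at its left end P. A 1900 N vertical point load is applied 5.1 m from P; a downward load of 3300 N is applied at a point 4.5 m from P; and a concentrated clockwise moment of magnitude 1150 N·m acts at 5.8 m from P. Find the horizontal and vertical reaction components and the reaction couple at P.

ΣF_x = 0: P_x = 0.
ΣF_y = 0: P_y − 1900 − 3300 = 0 → P_y = 5200 N.
ΣM about P: M_P − 1900·5.1 − 3300·4.5 − 1150 = 0 → M_P = 25690 N·m.

P_x = 0, P_y = 5200 N, M_P = 25690 N·m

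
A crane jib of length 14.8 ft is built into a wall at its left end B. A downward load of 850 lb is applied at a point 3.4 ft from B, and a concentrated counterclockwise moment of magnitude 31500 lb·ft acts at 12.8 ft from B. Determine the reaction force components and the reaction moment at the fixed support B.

B_x = 0, B_y = 850.0 lb, M_B = -28610 lb·ft

ΣF_x = 0: B_x = 0.
ΣF_y = 0: B_y − 850 = 0 → B_y = 850.0 lb.
ΣM about B: M_B − 850·3.4 + 31500 = 0 → M_B = -28610 lb·ft.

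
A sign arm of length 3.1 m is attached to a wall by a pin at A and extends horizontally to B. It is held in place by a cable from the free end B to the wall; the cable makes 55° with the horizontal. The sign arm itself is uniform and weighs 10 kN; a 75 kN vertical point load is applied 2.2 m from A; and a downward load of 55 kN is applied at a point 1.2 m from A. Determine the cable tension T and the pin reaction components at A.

ΣM about A: T·sin55°·3.1 − 10·1.55 − 75·2.2 − 55·1.2 = 0 → T = 246.5/(3.1·0.819152) = 97.0713 ≈ 97.07 kN.
ΣF_x = 0: A_x − T·cos55° = 0 → A_x = 97.0713 × 0.573576 = 55.68 kN.
ΣF_y = 0: A_y + T·sin55° − 10 − 75 − 55 = 0 → A_y = 140 − 97.0713 × 0.819152 = 60.48 kN.

T = 97.07 kN, A_x = 55.68 kN, A_y = 60.48 kN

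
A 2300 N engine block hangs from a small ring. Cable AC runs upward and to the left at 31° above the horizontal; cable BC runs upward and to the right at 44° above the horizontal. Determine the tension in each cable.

ΣF_x = 0: −T_AC·cos31° + T_BC·cos44° = 0 → T_BC = 1.1916·T_AC.
ΣF_y = 0: T_AC·sin31° + T_BC·sin44° = 2300.
Substitute: T_AC·(0.515038 + 1.1916·0.694658) = 2300 → T_AC = 1712.85 ≈ 1713 N.
Then T_BC = 1.1916 × 1712.85 = 2041 N.

T_AC = 1713 N, T_BC = 2041 N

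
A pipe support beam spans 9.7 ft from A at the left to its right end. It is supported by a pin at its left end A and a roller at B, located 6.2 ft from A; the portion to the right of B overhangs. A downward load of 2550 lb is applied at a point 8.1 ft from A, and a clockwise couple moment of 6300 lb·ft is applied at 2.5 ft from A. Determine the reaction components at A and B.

Moments about A: B_y·6.2 − 2550·8.1 − 6300 = 0 → B_y = 26955/6.2 = 4347.58 ≈ 4348 lb.
ΣF_y = 0: A_y + 4347.58 − 2550 = 0 → A_y = -1798 lb.
ΣF_x = 0: no horizontal applied forces, so A_x = 0.

A_x = 0, A_y = -1798 lb, B_y = 4348 lb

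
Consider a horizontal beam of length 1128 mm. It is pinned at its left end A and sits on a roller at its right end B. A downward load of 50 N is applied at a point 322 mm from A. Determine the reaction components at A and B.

A_x = 0, A_y = 35.73 N, B_y = 14.27 N

Taking moments about A: B_y·1128 − 50·322 = 0 → B_y = 16100/1128 = 14.273 ≈ 14.27 N.
ΣF_y = 0: A_y + 14.273 − 50 = 0 → A_y = 35.73 N.
ΣF_x = 0: no horizontal applied forces, so A_x = 0.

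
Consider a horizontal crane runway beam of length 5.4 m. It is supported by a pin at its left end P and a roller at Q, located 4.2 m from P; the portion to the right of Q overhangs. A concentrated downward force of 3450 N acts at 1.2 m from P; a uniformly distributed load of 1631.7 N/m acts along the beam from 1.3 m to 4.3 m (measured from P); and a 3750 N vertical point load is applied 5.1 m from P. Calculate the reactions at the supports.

P_x = 0, P_y = 3292 N, Q_y = 8803 N

Resultant of the distributed load: 1631.7 × 3 = 4895.1 N at 2.8 m from P.
ΣM about P: Q_y·4.2 − 3450·1.2 − (1631.7·3)·2.8 − 3750·5.1 = 0 → Q_y = 36971.28/4.2 = 8802.69 ≈ 8803 N.
ΣF_y = 0: P_y + 8802.69 − 3450 − 1631.7·3 − 3750 = 0 → P_y = 3292 N.
ΣF_x = 0: no horizontal applied forces, so P_x = 0.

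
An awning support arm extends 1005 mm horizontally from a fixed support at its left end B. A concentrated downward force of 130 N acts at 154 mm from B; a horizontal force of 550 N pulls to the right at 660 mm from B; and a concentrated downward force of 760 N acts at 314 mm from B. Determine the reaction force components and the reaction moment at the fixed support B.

B_x = -550.0 N, B_y = 890.0 N, M_B = 258700 N·mm

ΣF_x = 0: B_x + 550 = 0 → B_x = -550.0 N.
ΣF_y = 0: B_y − 130 − 760 = 0 → B_y = 890.0 N.
ΣM about B: M_B − 130·154 − 760·314 = 0 → M_B = 258700 N·mm.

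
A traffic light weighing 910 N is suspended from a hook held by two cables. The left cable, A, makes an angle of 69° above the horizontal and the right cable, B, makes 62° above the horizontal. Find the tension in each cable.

T_A = 566.1 N, T_B = 432.1 N

ΣF_x = 0: −T_A·cos69° + T_B·cos62° = 0 → T_B = 0.763343·T_A.
ΣF_y = 0: T_A·sin69° + T_B·sin62° = 910.
Substitute: T_A·(0.93358 + 0.763343·0.882948) = 910 → T_A = 566.071 ≈ 566.1 N.
Then T_B = 0.763343 × 566.071 = 432.1 N.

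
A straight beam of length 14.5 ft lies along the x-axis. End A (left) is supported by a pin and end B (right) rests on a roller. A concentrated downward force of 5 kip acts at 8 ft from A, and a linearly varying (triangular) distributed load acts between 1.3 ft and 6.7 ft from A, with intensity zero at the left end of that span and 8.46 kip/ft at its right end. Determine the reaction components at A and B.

Resultant of the triangular load: ½ × 8.46 × 5.4 = 22.842 kip, acting at 4.9 ft from A (one-third of the span from the peak).
Taking moments about A: B_y·14.5 − 5·8 − (½·8.46·5.4)·4.9 = 0 → B_y = 151.9258/14.5 = 10.4776 ≈ 10.48 kip.
ΣF_y = 0: A_y + 10.4776 − 5 − ½·8.46·5.4 = 0 → A_y = 17.36 kip.
ΣF_x = 0: no horizontal applied forces, so A_x = 0.

A_x = 0, A_y = 17.36 kip, B_y = 10.48 kip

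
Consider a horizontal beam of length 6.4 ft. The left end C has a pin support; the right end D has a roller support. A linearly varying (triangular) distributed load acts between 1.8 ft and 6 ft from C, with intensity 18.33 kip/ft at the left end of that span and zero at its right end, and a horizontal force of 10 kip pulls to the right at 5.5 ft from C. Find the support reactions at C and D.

Resultant of the triangular load: ½ × 18.33 × 4.2 = 38.493 kip, acting at 3.2 ft from C (one-third of the span from the peak).
ΣM about C: D_y·6.4 − (½·18.33·4.2)·3.2 = 0 → D_y = 123.1776/6.4 = 19.2465 ≈ 19.25 kip.
ΣF_y = 0: C_y + 19.2465 − ½·18.33·4.2 = 0 → C_y = 19.25 kip.
ΣF_x = 0: C_x + 10 = 0 → C_x = -10.00 kip.

C_x = -10.00 kip, C_y = 19.25 kip, D_y = 19.25 kip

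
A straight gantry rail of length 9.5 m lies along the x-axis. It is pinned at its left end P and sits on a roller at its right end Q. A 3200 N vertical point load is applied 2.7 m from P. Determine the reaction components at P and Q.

P_x = 0, P_y = 2291 N, Q_y = 909.5 N

Taking moments about P: Q_y·9.5 − 3200·2.7 = 0 → Q_y = 8640/9.5 = 909.474 ≈ 909.5 N.
ΣF_y = 0: P_y + 909.474 − 3200 = 0 → P_y = 2291 N.
ΣF_x = 0: no horizontal applied forces, so P_x = 0.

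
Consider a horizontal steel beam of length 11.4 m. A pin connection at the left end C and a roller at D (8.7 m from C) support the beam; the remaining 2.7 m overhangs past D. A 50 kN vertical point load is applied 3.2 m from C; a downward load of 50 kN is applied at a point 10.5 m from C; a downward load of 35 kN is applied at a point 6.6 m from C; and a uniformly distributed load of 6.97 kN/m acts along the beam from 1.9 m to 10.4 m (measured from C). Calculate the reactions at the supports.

Resultant of the distributed load: 6.97 × 8.5 = 59.245 kN at 6.15 m from C.
Taking moments about C: D_y·8.7 − 50·3.2 − 50·10.5 − 35·6.6 − (6.97·8.5)·6.15 = 0 → D_y = 1280.35675/8.7 = 147.167 ≈ 147.2 kN.
ΣF_y = 0: C_y + 147.167 − 50 − 50 − 35 − 6.97·8.5 = 0 → C_y = 47.08 kN.
ΣF_x = 0: no horizontal applied forces, so C_x = 0.

C_x = 0, C_y = 47.08 kN, D_y = 147.2 kN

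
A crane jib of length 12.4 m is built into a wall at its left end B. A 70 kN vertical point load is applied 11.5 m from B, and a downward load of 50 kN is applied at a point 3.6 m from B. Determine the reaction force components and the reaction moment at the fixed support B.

ΣF_x = 0: B_x = 0.
ΣF_y = 0: B_y − 70 − 50 = 0 → B_y = 120.0 kN.
ΣM about B: M_B − 70·11.5 − 50·3.6 = 0 → M_B = 985.0 kN·m.

B_x = 0, B_y = 120.0 kN, M_B = 985.0 kN·m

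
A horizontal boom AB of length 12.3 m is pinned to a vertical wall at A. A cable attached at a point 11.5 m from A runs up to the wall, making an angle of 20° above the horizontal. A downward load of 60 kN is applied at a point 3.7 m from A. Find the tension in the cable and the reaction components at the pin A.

ΣM about A: T·sin20°·11.5 − 60·3.7 = 0 → T = 222/(11.5·0.34202) = 56.4422 ≈ 56.44 kN.
ΣF_x = 0: A_x − T·cos20° = 0 → A_x = 56.4422 × 0.939693 = 53.04 kN.
ΣF_y = 0: A_y + T·sin20° − 60 = 0 → A_y = 60 − 56.4422 × 0.34202 = 40.70 kN.

T = 56.44 kN, A_x = 53.04 kN, A_y = 40.70 kN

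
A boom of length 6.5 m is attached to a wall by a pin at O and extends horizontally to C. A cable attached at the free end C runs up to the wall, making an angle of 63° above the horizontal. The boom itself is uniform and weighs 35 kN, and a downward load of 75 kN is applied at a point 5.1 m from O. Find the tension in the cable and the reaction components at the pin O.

T = 85.69 kN, O_x = 38.90 kN, O_y = 33.65 kN

ΣM about O: T·sin63°·6.5 − 35·3.25 − 75·5.1 = 0 → T = 496.25/(6.5·0.891007) = 85.6852 ≈ 85.69 kN.
ΣF_x = 0: O_x − T·cos63° = 0 → O_x = 85.6852 × 0.45399 = 38.90 kN.
ΣF_y = 0: O_y + T·sin63° − 35 − 75 = 0 → O_y = 110 − 85.6852 × 0.891007 = 33.65 kN.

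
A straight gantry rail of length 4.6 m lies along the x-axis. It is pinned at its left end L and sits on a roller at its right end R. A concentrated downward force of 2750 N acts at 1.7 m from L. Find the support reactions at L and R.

L_x = 0, L_y = 1734 N, R_y = 1016 N

Moments about L: R_y·4.6 − 2750·1.7 = 0 → R_y = 4675/4.6 = 1016.3 ≈ 1016 N.
ΣF_y = 0: L_y + 1016.3 − 2750 = 0 → L_y = 1734 N.
ΣF_x = 0: no horizontal applied forces, so L_x = 0.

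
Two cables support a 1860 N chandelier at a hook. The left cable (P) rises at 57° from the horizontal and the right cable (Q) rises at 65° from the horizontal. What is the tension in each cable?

T_P = 926.9 N, T_Q = 1195 N

ΣF_x = 0: −T_P·cos57° + T_Q·cos65° = 0 → T_Q = 1.28873·T_P.
ΣF_y = 0: T_P·sin57° + T_Q·sin65° = 1860.
Substitute: T_P·(0.838671 + 1.28873·0.906308) = 1860 → T_P = 926.915 ≈ 926.9 N.
Then T_Q = 1.28873 × 926.915 = 1195 N.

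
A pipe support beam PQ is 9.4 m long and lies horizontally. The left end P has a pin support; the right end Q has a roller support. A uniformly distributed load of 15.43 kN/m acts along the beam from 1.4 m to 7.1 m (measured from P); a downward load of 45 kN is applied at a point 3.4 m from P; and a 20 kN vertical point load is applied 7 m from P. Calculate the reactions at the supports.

P_x = 0, P_y = 82.02 kN, Q_y = 70.94 kN

Resultant of the distributed load: 15.43 × 5.7 = 87.951 kN at 4.25 m from P.
Taking moments about P: Q_y·9.4 − (15.43·5.7)·4.25 − 45·3.4 − 20·7 = 0 → Q_y = 666.79175/9.4 = 70.9353 ≈ 70.94 kN.
ΣF_y = 0: P_y + 70.9353 − 15.43·5.7 − 45 − 20 = 0 → P_y = 82.02 kN.
ΣF_x = 0: no horizontal applied forces, so P_x = 0.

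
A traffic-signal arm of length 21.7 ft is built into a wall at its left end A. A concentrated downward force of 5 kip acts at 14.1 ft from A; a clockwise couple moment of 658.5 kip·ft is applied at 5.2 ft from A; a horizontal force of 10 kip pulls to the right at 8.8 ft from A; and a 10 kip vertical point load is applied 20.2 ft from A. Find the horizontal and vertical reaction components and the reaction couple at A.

A_x = -10.00 kip, A_y = 15.00 kip, M_A = 931.0 kip·ft

ΣF_x = 0: A_x + 10 = 0 → A_x = -10.00 kip.
ΣF_y = 0: A_y − 5 − 10 = 0 → A_y = 15.00 kip.
ΣM about A: M_A − 5·14.1 − 658.5 − 10·20.2 = 0 → M_A = 931.0 kip·ft.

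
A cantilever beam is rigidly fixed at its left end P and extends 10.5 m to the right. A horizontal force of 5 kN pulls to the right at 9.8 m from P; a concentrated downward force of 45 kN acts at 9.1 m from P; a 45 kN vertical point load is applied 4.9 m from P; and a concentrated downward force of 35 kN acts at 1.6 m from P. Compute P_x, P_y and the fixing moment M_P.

P_x = -5.000 kN, P_y = 125.0 kN, M_P = 686.0 kN·m

ΣF_x = 0: P_x + 5 = 0 → P_x = -5.000 kN.
ΣF_y = 0: P_y − 45 − 45 − 35 = 0 → P_y = 125.0 kN.
ΣM about P: M_P − 45·9.1 − 45·4.9 − 35·1.6 = 0 → M_P = 686.0 kN·m.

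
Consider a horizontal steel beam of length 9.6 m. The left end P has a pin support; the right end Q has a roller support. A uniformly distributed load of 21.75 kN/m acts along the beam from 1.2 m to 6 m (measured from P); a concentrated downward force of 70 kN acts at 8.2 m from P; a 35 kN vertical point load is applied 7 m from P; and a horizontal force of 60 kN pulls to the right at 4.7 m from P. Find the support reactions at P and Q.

Resultant of the distributed load: 21.75 × 4.8 = 104.4 kN at 3.6 m from P.
Moments about P: Q_y·9.6 − (21.75·4.8)·3.6 − 70·8.2 − 35·7 = 0 → Q_y = 1194.84/9.6 = 124.462 ≈ 124.5 kN.
ΣF_y = 0: P_y + 124.462 − 21.75·4.8 − 70 − 35 = 0 → P_y = 84.94 kN.
ΣF_x = 0: P_x + 60 = 0 → P_x = -60.00 kN.

P_x = -60.00 kN, P_y = 84.94 kN, Q_y = 124.5 kN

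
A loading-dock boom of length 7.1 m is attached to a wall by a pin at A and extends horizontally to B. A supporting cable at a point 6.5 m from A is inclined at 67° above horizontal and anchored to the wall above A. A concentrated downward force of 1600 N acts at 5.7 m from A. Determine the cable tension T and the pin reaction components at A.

ΣM about A: T·sin67°·6.5 − 1600·5.7 = 0 → T = 9120/(6.5·0.920505) = 1524.25 ≈ 1524 N.
ΣF_x = 0: A_x − T·cos67° = 0 → A_x = 1524.25 × 0.390731 = 595.6 N.
ΣF_y = 0: A_y + T·sin67° − 1600 = 0 → A_y = 1600 − 1524.25 × 0.920505 = 196.9 N.

T = 1524 N, A_x = 595.6 N, A_y = 196.9 N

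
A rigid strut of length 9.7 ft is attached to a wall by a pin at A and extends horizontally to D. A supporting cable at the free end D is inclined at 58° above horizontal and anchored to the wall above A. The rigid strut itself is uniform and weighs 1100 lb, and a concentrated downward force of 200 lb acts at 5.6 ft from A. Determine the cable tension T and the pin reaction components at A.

ΣM about A: T·sin58°·9.7 − 1100·4.85 − 200·5.6 = 0 → T = 6455/(9.7·0.848048) = 784.701 ≈ 784.7 lb.
ΣF_x = 0: A_x − T·cos58° = 0 → A_x = 784.701 × 0.529919 = 415.8 lb.
ΣF_y = 0: A_y + T·sin58° − 1100 − 200 = 0 → A_y = 1300 − 784.701 × 0.848048 = 634.5 lb.

T = 784.7 lb, A_x = 415.8 lb, A_y = 634.5 lb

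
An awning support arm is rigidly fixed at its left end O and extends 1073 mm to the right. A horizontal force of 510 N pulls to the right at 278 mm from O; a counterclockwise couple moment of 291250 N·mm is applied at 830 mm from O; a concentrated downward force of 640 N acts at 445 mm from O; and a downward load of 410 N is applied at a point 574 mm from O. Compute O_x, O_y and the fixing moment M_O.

ΣF_x = 0: O_x + 510 = 0 → O_x = -510.0 N.
ΣF_y = 0: O_y − 640 − 410 = 0 → O_y = 1050 N.
ΣM about O: M_O + 291250 − 640·445 − 410·574 = 0 → M_O = 228900 N·mm.

O_x = -510.0 N, O_y = 1050 N, M_O = 228900 N·mm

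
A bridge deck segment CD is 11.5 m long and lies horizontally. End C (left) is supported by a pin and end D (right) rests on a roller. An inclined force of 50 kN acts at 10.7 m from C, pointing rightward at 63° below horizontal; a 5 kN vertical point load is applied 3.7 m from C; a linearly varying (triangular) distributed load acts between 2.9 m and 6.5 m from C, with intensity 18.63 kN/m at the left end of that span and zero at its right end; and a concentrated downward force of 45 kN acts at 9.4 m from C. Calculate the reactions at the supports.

C_x = -22.70 kN, C_y = 36.29 kN, D_y = 91.80 kN

Resultant of the triangular load: ½ × 18.63 × 3.6 = 33.534 kN, acting at 4.1 m from C (one-third of the span from the peak).
Taking moments about C: D_y·11.5 − 50·sin63°·10.7 − 5·3.7 − (½·18.63·3.6)·4.1 − 45·9.4 = 0 → D_y = 1055.68/11.5 = 91.7983 ≈ 91.80 kN.
ΣF_y = 0: C_y + 91.7983 − 50·sin63° − 5 − ½·18.63·3.6 − 45 = 0 → C_y = 36.29 kN.
ΣF_x = 0: C_x + 50·cos63° = 0 → C_x = -22.70 kN.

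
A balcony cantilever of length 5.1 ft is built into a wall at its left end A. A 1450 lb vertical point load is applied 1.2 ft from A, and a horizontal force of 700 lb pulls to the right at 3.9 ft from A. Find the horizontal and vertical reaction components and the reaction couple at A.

A_x = -700.0 lb, A_y = 1450 lb, M_A = 1740 lb·ft

ΣF_x = 0: A_x + 700 = 0 → A_x = -700.0 lb.
ΣF_y = 0: A_y − 1450 = 0 → A_y = 1450 lb.
ΣM about A: M_A − 1450·1.2 = 0 → M_A = 1740 lb·ft.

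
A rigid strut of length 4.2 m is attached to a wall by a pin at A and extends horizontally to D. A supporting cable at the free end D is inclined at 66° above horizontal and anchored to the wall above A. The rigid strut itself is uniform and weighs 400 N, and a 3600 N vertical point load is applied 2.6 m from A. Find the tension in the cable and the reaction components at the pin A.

ΣM about A: T·sin66°·4.2 − 400·2.1 − 3600·2.6 = 0 → T = 10200/(4.2·0.913545) = 2658.4 ≈ 2658 N.
ΣF_x = 0: A_x − T·cos66° = 0 → A_x = 2658.4 × 0.406737 = 1081 N.
ΣF_y = 0: A_y + T·sin66° − 400 − 3600 = 0 → A_y = 4000 − 2658.4 × 0.913545 = 1571 N.

T = 2658 N, A_x = 1081 N, A_y = 1571 N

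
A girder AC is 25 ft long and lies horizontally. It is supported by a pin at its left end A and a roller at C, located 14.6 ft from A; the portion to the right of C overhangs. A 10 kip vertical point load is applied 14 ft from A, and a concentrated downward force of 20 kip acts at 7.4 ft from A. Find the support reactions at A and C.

A_x = 0, A_y = 10.27 kip, C_y = 19.73 kip

Moments about A: C_y·14.6 − 10·14 − 20·7.4 = 0 → C_y = 288/14.6 = 19.726 ≈ 19.73 kip.
ΣF_y = 0: A_y + 19.726 − 10 − 20 = 0 → A_y = 10.27 kip.
ΣF_x = 0: no horizontal applied forces, so A_x = 0.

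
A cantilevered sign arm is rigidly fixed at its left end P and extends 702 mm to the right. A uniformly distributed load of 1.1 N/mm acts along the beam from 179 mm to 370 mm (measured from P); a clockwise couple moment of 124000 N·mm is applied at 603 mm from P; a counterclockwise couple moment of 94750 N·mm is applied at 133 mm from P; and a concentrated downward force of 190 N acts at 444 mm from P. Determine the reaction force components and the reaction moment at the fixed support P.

P_x = 0, P_y = 400.1 N, M_P = 171300 N·mm

Resultant of the distributed load: 1.1 × 191 = 210.1 N at 274.5 mm from P.
ΣF_x = 0: P_x = 0.
ΣF_y = 0: P_y − 1.1·191 − 190 = 0 → P_y = 400.1 N.
ΣM about P: M_P − (1.1·191)·274.5 − 124000 + 94750 − 190·444 = 0 → M_P = 171300 N·mm.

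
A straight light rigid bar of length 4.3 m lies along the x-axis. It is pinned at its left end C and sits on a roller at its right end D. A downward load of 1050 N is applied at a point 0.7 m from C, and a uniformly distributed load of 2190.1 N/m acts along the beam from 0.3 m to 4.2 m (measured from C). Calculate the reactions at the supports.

Resultant of the distributed load: 2190.1 × 3.9 = 8541.39 N at 2.25 m from C.
Moments about C: D_y·4.3 − 1050·0.7 − (2190.1·3.9)·2.25 = 0 → D_y = 19953.1275/4.3 = 4640.26 ≈ 4640 N.
ΣF_y = 0: C_y + 4640.26 − 1050 − 2190.1·3.9 = 0 → C_y = 4951 N.
ΣF_x = 0: no horizontal applied forces, so C_x = 0.

C_x = 0, C_y = 4951 N, D_y = 4640 N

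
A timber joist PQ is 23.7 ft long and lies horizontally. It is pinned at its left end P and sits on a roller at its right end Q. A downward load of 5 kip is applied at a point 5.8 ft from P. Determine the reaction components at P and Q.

Moments about P: Q_y·23.7 − 5·5.8 = 0 → Q_y = 29/23.7 = 1.22363 ≈ 1.224 kip.
ΣF_y = 0: P_y + 1.22363 − 5 = 0 → P_y = 3.776 kip.
ΣF_x = 0: no horizontal applied forces, so P_x = 0.

P_x = 0, P_y = 3.776 kip, Q_y = 1.224 kip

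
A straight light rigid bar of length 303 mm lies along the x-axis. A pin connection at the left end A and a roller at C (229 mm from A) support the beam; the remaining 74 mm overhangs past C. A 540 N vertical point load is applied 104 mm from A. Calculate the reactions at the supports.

A_x = 0, A_y = 294.8 N, C_y = 245.2 N

Taking moments about A: C_y·229 − 540·104 = 0 → C_y = 56160/229 = 245.24 ≈ 245.2 N.
ΣF_y = 0: A_y + 245.24 − 540 = 0 → A_y = 294.8 N.
ΣF_x = 0: no horizontal applied forces, so A_x = 0.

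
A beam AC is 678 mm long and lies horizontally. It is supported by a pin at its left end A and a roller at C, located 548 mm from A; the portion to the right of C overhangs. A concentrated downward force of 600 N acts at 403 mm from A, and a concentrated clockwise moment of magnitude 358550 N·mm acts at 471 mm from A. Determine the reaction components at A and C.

Taking moments about A: C_y·548 − 600·403 − 358550 = 0 → C_y = 600350/548 = 1095.53 ≈ 1096 N.
ΣF_y = 0: A_y + 1095.53 − 600 = 0 → A_y = -495.5 N.
ΣF_x = 0: no horizontal applied forces, so A_x = 0.

A_x = 0, A_y = -495.5 N, C_y = 1096 N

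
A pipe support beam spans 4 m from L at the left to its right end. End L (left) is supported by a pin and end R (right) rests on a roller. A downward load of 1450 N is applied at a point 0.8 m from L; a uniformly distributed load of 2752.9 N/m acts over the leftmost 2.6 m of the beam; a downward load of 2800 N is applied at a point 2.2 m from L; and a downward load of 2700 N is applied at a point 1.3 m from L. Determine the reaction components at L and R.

Resultant of the distributed load: 2752.9 × 2.6 = 7157.54 N at 1.3 m from L.
ΣM about L: R_y·4 − 1450·0.8 − (2752.9·2.6)·1.3 − 2800·2.2 − 2700·1.3 = 0 → R_y = 20134.802/4 = 5033.7 ≈ 5034 N.
ΣF_y = 0: L_y + 5033.7 − 1450 − 2752.9·2.6 − 2800 − 2700 = 0 → L_y = 9074 N.
ΣF_x = 0: no horizontal applied forces, so L_x = 0.

L_x = 0, L_y = 9074 N, R_y = 5034 N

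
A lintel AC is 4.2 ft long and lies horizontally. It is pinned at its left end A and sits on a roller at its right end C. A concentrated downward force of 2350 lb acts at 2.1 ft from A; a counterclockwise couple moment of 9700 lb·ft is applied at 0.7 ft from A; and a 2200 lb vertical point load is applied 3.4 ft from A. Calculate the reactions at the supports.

A_x = 0, A_y = 3904 lb, C_y = 646.4 lb

Moments about A: C_y·4.2 − 2350·2.1 + 9700 − 2200·3.4 = 0 → C_y = 2715/4.2 = 646.429 ≈ 646.4 lb.
ΣF_y = 0: A_y + 646.429 − 2350 − 2200 = 0 → A_y = 3904 lb.
ΣF_x = 0: no horizontal applied forces, so A_x = 0.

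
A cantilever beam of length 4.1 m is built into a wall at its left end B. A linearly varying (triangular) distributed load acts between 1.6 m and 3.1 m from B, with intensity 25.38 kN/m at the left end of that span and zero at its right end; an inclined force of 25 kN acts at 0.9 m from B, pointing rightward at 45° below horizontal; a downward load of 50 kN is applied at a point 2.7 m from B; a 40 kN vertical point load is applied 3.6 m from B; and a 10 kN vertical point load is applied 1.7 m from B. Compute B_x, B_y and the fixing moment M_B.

B_x = -17.68 kN, B_y = 136.7 kN, M_B = 351.9 kN·m

Resultant of the triangular load: ½ × 25.38 × 1.5 = 19.035 kN, acting at 2.1 m from B (one-third of the span from the peak).
ΣF_x = 0: B_x + 25·cos45° = 0 → B_x = -17.68 kN.
ΣF_y = 0: B_y − ½·25.38·1.5 − 25·sin45° − 50 − 40 − 10 = 0 → B_y = 136.7 kN.
ΣM about B: M_B − (½·25.38·1.5)·2.1 − 25·sin45°·0.9 − 50·2.7 − 40·3.6 − 10·1.7 = 0 → M_B = 351.9 kN·m.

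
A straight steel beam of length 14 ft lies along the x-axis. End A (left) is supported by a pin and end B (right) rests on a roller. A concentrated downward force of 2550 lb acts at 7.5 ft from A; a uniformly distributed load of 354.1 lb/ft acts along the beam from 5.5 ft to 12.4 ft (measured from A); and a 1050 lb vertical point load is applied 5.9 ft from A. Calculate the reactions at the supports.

Resultant of the distributed load: 354.1 × 6.9 = 2443.29 lb at 8.95 ft from A.
Taking moments about A: B_y·14 − 2550·7.5 − (354.1·6.9)·8.95 − 1050·5.9 = 0 → B_y = 47187.4455/14 = 3370.53 ≈ 3371 lb.
ΣF_y = 0: A_y + 3370.53 − 2550 − 354.1·6.9 − 1050 = 0 → A_y = 2673 lb.
ΣF_x = 0: no horizontal applied forces, so A_x = 0.

A_x = 0, A_y = 2673 lb, B_y = 3371 lb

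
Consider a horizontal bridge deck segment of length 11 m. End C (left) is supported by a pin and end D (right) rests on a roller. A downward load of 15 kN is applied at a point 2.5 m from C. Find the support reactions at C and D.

C_x = 0, C_y = 11.59 kN, D_y = 3.409 kN

ΣM about C: D_y·11 − 15·2.5 = 0 → D_y = 37.5/11 = 3.40909 ≈ 3.409 kN.
ΣF_y = 0: C_y + 3.40909 − 15 = 0 → C_y = 11.59 kN.
ΣF_x = 0: no horizontal applied forces, so C_x = 0.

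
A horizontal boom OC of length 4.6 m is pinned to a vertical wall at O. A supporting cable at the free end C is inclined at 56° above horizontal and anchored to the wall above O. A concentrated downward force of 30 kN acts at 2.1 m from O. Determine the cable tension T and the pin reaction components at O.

ΣM about O: T·sin56°·4.6 − 30·2.1 = 0 → T = 63/(4.6·0.829038) = 16.5199 ≈ 16.52 kN.
ΣF_x = 0: O_x − T·cos56° = 0 → O_x = 16.5199 × 0.559193 = 9.238 kN.
ΣF_y = 0: O_y + T·sin56° − 30 = 0 → O_y = 30 − 16.5199 × 0.829038 = 16.30 kN.

T = 16.52 kN, O_x = 9.238 kN, O_y = 16.30 kN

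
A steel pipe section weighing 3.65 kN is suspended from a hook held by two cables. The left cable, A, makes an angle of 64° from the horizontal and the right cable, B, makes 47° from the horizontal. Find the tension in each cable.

ΣF_x = 0: −T_A·cos64° + T_B·cos47° = 0 → T_B = 0.642774·T_A.
ΣF_y = 0: T_A·sin64° + T_B·sin47° = 3.65.
Substitute: T_A·(0.898794 + 0.642774·0.731354) = 3.65 → T_A = 2.6664 ≈ 2.666 kN.
Then T_B = 0.642774 × 2.6664 = 1.714 kN.

T_A = 2.666 kN, T_B = 1.714 kN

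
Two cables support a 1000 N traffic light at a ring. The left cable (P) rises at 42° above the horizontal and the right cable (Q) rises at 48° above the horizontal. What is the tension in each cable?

T_P = 669.1 N, T_Q = 743.1 N

ΣF_x = 0: −T_P·cos42° + T_Q·cos48° = 0 → T_Q = 1.11061·T_P.
ΣF_y = 0: T_P·sin42° + T_Q·sin48° = 1000.
Substitute: T_P·(0.669131 + 1.11061·0.743145) = 1000 → T_P = 669.131 ≈ 669.1 N.
Then T_Q = 1.11061 × 669.131 = 743.1 N.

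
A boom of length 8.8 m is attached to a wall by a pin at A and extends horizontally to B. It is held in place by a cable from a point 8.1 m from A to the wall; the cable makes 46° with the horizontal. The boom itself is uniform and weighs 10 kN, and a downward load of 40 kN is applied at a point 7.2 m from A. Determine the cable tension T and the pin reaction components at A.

ΣM about A: T·sin46°·8.1 − 10·4.4 − 40·7.2 = 0 → T = 332/(8.1·0.71934) = 56.9795 ≈ 56.98 kN.
ΣF_x = 0: A_x − T·cos46° = 0 → A_x = 56.9795 × 0.694658 = 39.58 kN.
ΣF_y = 0: A_y + T·sin46° − 10 − 40 = 0 → A_y = 50 − 56.9795 × 0.71934 = 9.012 kN.

T = 56.98 kN, A_x = 39.58 kN, A_y = 9.012 kN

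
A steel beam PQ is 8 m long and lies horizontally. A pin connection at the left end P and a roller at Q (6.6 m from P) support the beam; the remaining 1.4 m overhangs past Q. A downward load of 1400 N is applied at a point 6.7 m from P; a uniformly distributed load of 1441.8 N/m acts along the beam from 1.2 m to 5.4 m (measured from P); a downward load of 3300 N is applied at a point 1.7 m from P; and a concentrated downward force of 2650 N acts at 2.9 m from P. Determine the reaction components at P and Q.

P_x = 0, P_y = 6942 N, Q_y = 6463 N

Resultant of the distributed load: 1441.8 × 4.2 = 6055.56 N at 3.3 m from P.
Taking moments about P: Q_y·6.6 − 1400·6.7 − (1441.8·4.2)·3.3 − 3300·1.7 − 2650·2.9 = 0 → Q_y = 42658.348/6.6 = 6463.39 ≈ 6463 N.
ΣF_y = 0: P_y + 6463.39 − 1400 − 1441.8·4.2 − 3300 − 2650 = 0 → P_y = 6942 N.
ΣF_x = 0: no horizontal applied forces, so P_x = 0.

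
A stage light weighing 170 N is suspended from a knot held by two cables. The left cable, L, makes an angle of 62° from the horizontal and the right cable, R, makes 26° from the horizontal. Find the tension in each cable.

ΣF_x = 0: −T_L·cos62° + T_R·cos26° = 0 → T_R = 0.522335·T_L.
ΣF_y = 0: T_L·sin62° + T_R·sin26° = 170.
Substitute: T_L·(0.882948 + 0.522335·0.438371) = 170 → T_L = 152.888 ≈ 152.9 N.
Then T_R = 0.522335 × 152.888 = 79.86 N.

T_L = 152.9 N, T_R = 79.86 N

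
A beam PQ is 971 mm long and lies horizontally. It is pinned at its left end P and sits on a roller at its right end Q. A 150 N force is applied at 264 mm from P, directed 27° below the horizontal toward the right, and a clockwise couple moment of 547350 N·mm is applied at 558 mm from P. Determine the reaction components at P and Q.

ΣM about P: Q_y·971 − 150·sin27°·264 − 547350 = 0 → Q_y = 565328/971 = 582.212 ≈ 582.2 N.
ΣF_y = 0: P_y + 582.212 − 150·sin27° = 0 → P_y = -514.1 N.
ΣF_x = 0: P_x + 150·cos27° = 0 → P_x = -133.7 N.

P_x = -133.7 N, P_y = -514.1 N, Q_y = 582.2 N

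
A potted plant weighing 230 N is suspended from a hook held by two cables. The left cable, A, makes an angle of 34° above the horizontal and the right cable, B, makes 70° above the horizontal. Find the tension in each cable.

T_A = 81.07 N, T_B = 196.5 N

ΣF_x = 0: −T_A·cos34° + T_B·cos70° = 0 → T_B = 2.42394·T_A.
ΣF_y = 0: T_A·sin34° + T_B·sin70° = 230.
Substitute: T_A·(0.559193 + 2.42394·0.939693) = 230 → T_A = 81.0729 ≈ 81.07 N.
Then T_B = 2.42394 × 81.0729 = 196.5 N.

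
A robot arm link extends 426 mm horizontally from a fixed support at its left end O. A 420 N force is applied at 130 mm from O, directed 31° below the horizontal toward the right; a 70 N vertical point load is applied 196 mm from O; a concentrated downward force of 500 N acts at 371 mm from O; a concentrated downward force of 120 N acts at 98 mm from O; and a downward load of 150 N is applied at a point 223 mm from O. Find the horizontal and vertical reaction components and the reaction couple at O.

O_x = -360.0 N, O_y = 1056 N, M_O = 272600 N·mm

ΣF_x = 0: O_x + 420·cos31° = 0 → O_x = -360.0 N.
ΣF_y = 0: O_y − 420·sin31° − 70 − 500 − 120 − 150 = 0 → O_y = 1056 N.
ΣM about O: M_O − 420·sin31°·130 − 70·196 − 500·371 − 120·98 − 150·223 = 0 → M_O = 272600 N·mm.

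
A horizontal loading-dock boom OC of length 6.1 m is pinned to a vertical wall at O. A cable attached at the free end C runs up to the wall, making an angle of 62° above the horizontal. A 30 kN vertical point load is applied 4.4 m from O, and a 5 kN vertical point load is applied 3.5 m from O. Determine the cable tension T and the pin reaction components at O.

T = 27.76 kN, O_x = 13.03 kN, O_y = 10.49 kN

ΣM about O: T·sin62°·6.1 − 30·4.4 − 5·3.5 = 0 → T = 149.5/(6.1·0.882948) = 27.7572 ≈ 27.76 kN.
ΣF_x = 0: O_x − T·cos62° = 0 → O_x = 27.7572 × 0.469472 = 13.03 kN.
ΣF_y = 0: O_y + T·sin62° − 30 − 5 = 0 → O_y = 35 − 27.7572 × 0.882948 = 10.49 kN.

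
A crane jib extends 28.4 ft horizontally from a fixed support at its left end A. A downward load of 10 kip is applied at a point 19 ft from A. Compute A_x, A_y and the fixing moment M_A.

A_x = 0, A_y = 10.00 kip, M_A = 190.0 kip·ft

ΣF_x = 0: A_x = 0.
ΣF_y = 0: A_y − 10 = 0 → A_y = 10.00 kip.
ΣM about A: M_A − 10·19 = 0 → M_A = 190.0 kip·ft.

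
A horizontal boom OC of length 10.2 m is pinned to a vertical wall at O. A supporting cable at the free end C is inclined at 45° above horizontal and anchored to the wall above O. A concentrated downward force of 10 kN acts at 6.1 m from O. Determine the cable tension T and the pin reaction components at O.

ΣM about O: T·sin45°·10.2 − 10·6.1 = 0 → T = 61/(10.2·0.707107) = 8.45755 ≈ 8.458 kN.
ΣF_x = 0: O_x − T·cos45° = 0 → O_x = 8.45755 × 0.707107 = 5.980 kN.
ΣF_y = 0: O_y + T·sin45° − 10 = 0 → O_y = 10 − 8.45755 × 0.707107 = 4.020 kN.

T = 8.458 kN, O_x = 5.980 kN, O_y = 4.020 kN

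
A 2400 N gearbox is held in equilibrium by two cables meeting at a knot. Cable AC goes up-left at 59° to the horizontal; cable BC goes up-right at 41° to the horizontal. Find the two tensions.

ΣF_x = 0: −T_AC·cos59° + T_BC·cos41° = 0 → T_BC = 0.682432·T_AC.
ΣF_y = 0: T_AC·sin59° + T_BC·sin41° = 2400.
Substitute: T_AC·(0.857167 + 0.682432·0.656059) = 2400 → T_AC = 1839.25 ≈ 1839 N.
Then T_BC = 0.682432 × 1839.25 = 1255 N.

T_AC = 1839 N, T_BC = 1255 N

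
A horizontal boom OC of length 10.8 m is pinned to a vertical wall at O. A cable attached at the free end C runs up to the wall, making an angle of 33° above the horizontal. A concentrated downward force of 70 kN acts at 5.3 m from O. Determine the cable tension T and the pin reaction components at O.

T = 63.07 kN, O_x = 52.90 kN, O_y = 35.65 kN

ΣM about O: T·sin33°·10.8 − 70·5.3 = 0 → T = 371/(10.8·0.544639) = 63.0727 ≈ 63.07 kN.
ΣF_x = 0: O_x − T·cos33° = 0 → O_x = 63.0727 × 0.838671 = 52.90 kN.
ΣF_y = 0: O_y + T·sin33° − 70 = 0 → O_y = 70 − 63.0727 × 0.544639 = 35.65 kN.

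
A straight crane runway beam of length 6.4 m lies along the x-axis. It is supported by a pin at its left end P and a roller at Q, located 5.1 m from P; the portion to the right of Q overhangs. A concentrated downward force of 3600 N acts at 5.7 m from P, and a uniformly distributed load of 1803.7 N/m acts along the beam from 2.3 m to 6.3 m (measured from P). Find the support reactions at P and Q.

P_x = 0, P_y = 708.2 N, Q_y = 10110 N

Resultant of the distributed load: 1803.7 × 4 = 7214.8 N at 4.3 m from P.
Moments about P: Q_y·5.1 − 3600·5.7 − (1803.7·4)·4.3 = 0 → Q_y = 51543.64/5.1 = 10106.6 ≈ 10110 N.
ΣF_y = 0: P_y + 10106.6 − 3600 − 1803.7·4 = 0 → P_y = 708.2 N.
ΣF_x = 0: no horizontal applied forces, so P_x = 0.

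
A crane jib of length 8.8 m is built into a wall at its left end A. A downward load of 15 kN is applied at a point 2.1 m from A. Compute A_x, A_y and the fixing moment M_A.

ΣF_x = 0: A_x = 0.
ΣF_y = 0: A_y − 15 = 0 → A_y = 15.00 kN.
ΣM about A: M_A − 15·2.1 = 0 → M_A = 31.50 kN·m.

A_x = 0, A_y = 15.00 kN, M_A = 31.50 kN·m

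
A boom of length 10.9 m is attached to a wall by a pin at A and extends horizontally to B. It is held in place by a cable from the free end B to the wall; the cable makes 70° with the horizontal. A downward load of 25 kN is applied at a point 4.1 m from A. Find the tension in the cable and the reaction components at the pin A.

ΣM about A: T·sin70°·10.9 − 25·4.1 = 0 → T = 102.5/(10.9·0.939693) = 10.0072 ≈ 10.01 kN.
ΣF_x = 0: A_x − T·cos70° = 0 → A_x = 10.0072 × 0.34202 = 3.423 kN.
ΣF_y = 0: A_y + T·sin70° − 25 = 0 → A_y = 25 − 10.0072 × 0.939693 = 15.60 kN.

T = 10.01 kN, A_x = 3.423 kN, A_y = 15.60 kN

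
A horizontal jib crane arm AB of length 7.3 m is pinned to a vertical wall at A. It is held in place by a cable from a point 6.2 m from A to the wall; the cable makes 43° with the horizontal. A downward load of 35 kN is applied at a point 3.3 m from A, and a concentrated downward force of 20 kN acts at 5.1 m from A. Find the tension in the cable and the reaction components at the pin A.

ΣM about A: T·sin43°·6.2 − 35·3.3 − 20·5.1 = 0 → T = 217.5/(6.2·0.681998) = 51.438 ≈ 51.44 kN.
ΣF_x = 0: A_x − T·cos43° = 0 → A_x = 51.438 × 0.731354 = 37.62 kN.
ΣF_y = 0: A_y + T·sin43° − 35 − 20 = 0 → A_y = 55 − 51.438 × 0.681998 = 19.92 kN.

T = 51.44 kN, A_x = 37.62 kN, A_y = 19.92 kN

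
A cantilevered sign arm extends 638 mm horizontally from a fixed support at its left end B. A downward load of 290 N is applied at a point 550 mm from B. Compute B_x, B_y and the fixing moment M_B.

ΣF_x = 0: B_x = 0.
ΣF_y = 0: B_y − 290 = 0 → B_y = 290.0 N.
ΣM about B: M_B − 290·550 = 0 → M_B = 159500 N·mm.

B_x = 0, B_y = 290.0 N, M_B = 159500 N·mm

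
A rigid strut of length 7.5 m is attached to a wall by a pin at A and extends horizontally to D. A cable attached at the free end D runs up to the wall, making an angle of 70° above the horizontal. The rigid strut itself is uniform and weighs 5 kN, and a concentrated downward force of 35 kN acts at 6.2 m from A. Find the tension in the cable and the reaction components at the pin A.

T = 33.45 kN, A_x = 11.44 kN, A_y = 8.567 kN

ΣM about A: T·sin70°·7.5 − 5·3.75 − 35·6.2 = 0 → T = 235.75/(7.5·0.939693) = 33.4506 ≈ 33.45 kN.
ΣF_x = 0: A_x − T·cos70° = 0 → A_x = 33.4506 × 0.34202 = 11.44 kN.
ΣF_y = 0: A_y + T·sin70° − 5 − 35 = 0 → A_y = 40 − 33.4506 × 0.939693 = 8.567 kN.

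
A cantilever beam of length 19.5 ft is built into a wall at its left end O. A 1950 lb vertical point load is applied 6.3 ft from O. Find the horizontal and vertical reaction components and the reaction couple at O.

O_x = 0, O_y = 1950 lb, M_O = 12280 lb·ft

ΣF_x = 0: O_x = 0.
ΣF_y = 0: O_y − 1950 = 0 → O_y = 1950 lb.
ΣM about O: M_O − 1950·6.3 = 0 → M_O = 12280 lb·ft.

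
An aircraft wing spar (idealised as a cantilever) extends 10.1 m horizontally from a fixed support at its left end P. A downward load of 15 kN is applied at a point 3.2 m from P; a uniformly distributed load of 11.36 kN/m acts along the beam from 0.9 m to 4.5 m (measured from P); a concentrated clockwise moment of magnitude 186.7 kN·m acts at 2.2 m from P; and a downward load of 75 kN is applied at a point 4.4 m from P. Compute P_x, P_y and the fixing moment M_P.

P_x = 0, P_y = 130.9 kN, M_P = 675.1 kN·m

Resultant of the distributed load: 11.36 × 3.6 = 40.896 kN at 2.7 m from P.
ΣF_x = 0: P_x = 0.
ΣF_y = 0: P_y − 15 − 11.36·3.6 − 75 = 0 → P_y = 130.9 kN.
ΣM about P: M_P − 15·3.2 − (11.36·3.6)·2.7 − 186.7 − 75·4.4 = 0 → M_P = 675.1 kN·m.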